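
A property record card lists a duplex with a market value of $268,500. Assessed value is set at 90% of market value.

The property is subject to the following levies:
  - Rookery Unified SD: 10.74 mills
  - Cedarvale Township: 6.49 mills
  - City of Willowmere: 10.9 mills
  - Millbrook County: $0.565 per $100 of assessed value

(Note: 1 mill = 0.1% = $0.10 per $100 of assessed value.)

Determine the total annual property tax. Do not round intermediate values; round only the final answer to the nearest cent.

Assessed value = $268,500 × 0.9 = $241,650
Rookery Unified SD: $241,650 × 0.01074 = $2,595.321
Cedarvale Township: $241,650 × 0.00649 = $1,568.3085
City of Willowmere: $241,650 × 0.0109 = $2,633.985
Millbrook County: $241,650 × 0.00565 = $1,365.3225
Total = $8,162.937

$8,162.94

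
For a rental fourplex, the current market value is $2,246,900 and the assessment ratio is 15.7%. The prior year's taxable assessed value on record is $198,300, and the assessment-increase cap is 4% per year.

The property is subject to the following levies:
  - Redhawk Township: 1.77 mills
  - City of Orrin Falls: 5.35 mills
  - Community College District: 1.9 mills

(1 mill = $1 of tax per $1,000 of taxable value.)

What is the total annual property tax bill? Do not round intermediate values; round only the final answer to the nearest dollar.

Uncapped assessed value = $2,246,900 × 0.157 = $352,763.3
Cap limit = $198,300 × 1.04 = $206,232
Taxable assessed value = min($352,763.3, $206,232) = $206,232 (cap binds)
Redhawk Township: $206,232 × 0.00177 = $365.03064
City of Orrin Falls: $206,232 × 0.00535 = $1,103.3412
Community College District: $206,232 × 0.0019 = $391.8408
Total = $1,860.21264

$1,860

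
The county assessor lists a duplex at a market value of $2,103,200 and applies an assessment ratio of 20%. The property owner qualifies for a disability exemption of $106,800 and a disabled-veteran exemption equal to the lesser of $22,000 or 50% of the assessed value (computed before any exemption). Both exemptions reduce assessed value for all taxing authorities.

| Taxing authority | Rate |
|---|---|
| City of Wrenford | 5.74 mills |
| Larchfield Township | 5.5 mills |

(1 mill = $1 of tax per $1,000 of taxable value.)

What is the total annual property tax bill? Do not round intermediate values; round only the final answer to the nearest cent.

$3,280.28

Assessed value = $2,103,200 × 0.2 = $420,640
Disabled-veteran exemption = min($22,000, 50% × $420,640) = min($22,000, $210,320) = $22,000 (dollar cap binds)
Taxable value = $420,640 − $106,800 − $22,000 = $291,840
City of Wrenford: $291,840 × 0.00574 = $1,675.1616
Larchfield Township: $291,840 × 0.0055 = $1,605.12
Total = $3,280.2816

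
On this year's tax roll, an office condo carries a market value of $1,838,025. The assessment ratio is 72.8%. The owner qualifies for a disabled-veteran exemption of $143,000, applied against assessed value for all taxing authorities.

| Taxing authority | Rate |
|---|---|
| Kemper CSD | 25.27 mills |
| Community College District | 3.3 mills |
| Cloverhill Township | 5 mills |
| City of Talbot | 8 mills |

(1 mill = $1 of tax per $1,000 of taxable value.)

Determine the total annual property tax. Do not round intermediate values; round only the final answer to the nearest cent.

$49,679.57

Assessed value = $1,838,025 × 0.728 = $1,338,082.2
Taxable value = $1,338,082.2 − $143,000 = $1,195,082.2
Kemper CSD: $1,195,082.2 × 0.02527 = $30,199.727194
Community College District: $1,195,082.2 × 0.0033 = $3,943.77126
Cloverhill Township: $1,195,082.2 × 0.005 = $5,975.411
City of Talbot: $1,195,082.2 × 0.008 = $9,560.6576
Total = $30,199.727194 + $3,943.77126 + $5,975.411 + $9,560.6576 = $49,679.567054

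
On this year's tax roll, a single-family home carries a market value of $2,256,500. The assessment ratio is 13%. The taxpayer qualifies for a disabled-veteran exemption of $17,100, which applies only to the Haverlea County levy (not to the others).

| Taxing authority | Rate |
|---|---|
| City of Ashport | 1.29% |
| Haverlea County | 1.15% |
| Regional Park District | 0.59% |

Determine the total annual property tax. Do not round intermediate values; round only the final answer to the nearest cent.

$8,691.70

Assessed value = $2,256,500 × 0.13 = $293,345
City of Ashport: $293,345 × 0.0129 = $3,784.1505
Haverlea County: ($293,345 − $17,100) × 0.0115 = $276,245 × 0.0115 = $3,176.8175
Regional Park District: $293,345 × 0.0059 = $1,730.7355
Total = $8,691.7035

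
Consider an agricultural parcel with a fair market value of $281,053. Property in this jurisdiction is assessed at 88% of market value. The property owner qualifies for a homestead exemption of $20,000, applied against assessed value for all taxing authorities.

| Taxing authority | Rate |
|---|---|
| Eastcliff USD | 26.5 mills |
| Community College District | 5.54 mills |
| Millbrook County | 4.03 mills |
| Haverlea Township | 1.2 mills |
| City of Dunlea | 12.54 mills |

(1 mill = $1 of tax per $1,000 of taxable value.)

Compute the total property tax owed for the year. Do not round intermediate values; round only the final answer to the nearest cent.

Assessed value = $281,053 × 0.88 = $247,326.64
Taxable value = $247,326.64 − $20,000 = $227,326.64
Eastcliff USD: $227,326.64 × 0.0265 = $6,024.15596
Community College District: $227,326.64 × 0.00554 = $1,259.3895856
Millbrook County: $227,326.64 × 0.00403 = $916.1263592
Haverlea Township: $227,326.64 × 0.0012 = $272.791968
City of Dunlea: $227,326.64 × 0.01254 = $2,850.6760656
Total = $6,024.15596 + $1,259.3895856 + $916.1263592 + $272.791968 + $2,850.6760656 = $11,323.1399384

$11,323.14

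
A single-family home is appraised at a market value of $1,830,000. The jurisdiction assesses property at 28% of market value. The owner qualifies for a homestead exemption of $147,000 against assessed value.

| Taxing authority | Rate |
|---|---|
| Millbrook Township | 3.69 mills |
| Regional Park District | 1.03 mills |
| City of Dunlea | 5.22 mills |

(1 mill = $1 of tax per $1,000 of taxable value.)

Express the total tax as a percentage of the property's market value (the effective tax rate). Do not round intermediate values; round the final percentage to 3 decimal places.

0.198%

Assessed value = $1,830,000 × 0.28 = $512,400
Taxable value = $512,400 − $147,000 = $365,400
Millbrook Township: $365,400 × 0.00369 = $1,348.326
Regional Park District: $365,400 × 0.00103 = $376.362
City of Dunlea: $365,400 × 0.00522 = $1,907.388
Total tax = $3,632.076
Effective rate = $3,632.076 ÷ $1,830,000 = 0.198% of market value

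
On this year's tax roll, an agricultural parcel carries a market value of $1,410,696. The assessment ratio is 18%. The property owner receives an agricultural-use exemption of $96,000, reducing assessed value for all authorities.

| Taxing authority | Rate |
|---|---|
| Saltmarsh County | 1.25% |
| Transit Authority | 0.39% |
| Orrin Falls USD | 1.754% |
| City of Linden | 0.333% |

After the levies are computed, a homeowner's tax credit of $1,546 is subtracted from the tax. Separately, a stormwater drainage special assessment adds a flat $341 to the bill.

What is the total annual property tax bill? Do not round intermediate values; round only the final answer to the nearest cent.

$4,680.88

Assessed value = $1,410,696 × 0.18 = $253,925.28
Taxable value = $253,925.28 − $96,000 = $157,925.28
Saltmarsh County: $157,925.28 × 0.0125 = $1,974.066
Transit Authority: $157,925.28 × 0.0039 = $615.908592
Orrin Falls USD: $157,925.28 × 0.01754 = $2,770.0094112
City of Linden: $157,925.28 × 0.00333 = $525.8911824
Levies subtotal = $5,885.8751856
After credit = $5,885.8751856 − $1,546 = $4,339.8751856
Total = $4,339.8751856 + $341 = $4,680.8751856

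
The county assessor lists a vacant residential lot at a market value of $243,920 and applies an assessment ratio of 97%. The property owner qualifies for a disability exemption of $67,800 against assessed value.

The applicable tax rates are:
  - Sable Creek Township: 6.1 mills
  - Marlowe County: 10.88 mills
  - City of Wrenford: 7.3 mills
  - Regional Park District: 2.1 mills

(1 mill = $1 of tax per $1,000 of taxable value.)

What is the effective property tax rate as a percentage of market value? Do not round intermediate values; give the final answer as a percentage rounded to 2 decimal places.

Assessed value = $243,920 × 0.97 = $236,602.4
Taxable value = $236,602.4 − $67,800 = $168,802.4
Sable Creek Township: $168,802.4 × 0.0061 = $1,029.69464
Marlowe County: $168,802.4 × 0.01088 = $1,836.570112
City of Wrenford: $168,802.4 × 0.0073 = $1,232.25752
Regional Park District: $168,802.4 × 0.0021 = $354.48504
Total tax = $4,453.007312
Effective rate = $4,453.007312 ÷ $243,920 = 1.83% of market value

1.83%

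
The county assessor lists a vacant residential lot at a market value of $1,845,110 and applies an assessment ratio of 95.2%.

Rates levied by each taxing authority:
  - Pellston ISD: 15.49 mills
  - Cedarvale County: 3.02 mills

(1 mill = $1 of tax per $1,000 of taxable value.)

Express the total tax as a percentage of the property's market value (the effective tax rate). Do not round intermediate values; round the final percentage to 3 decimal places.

1.762%

Assessed value = $1,845,110 × 0.952 = $1,756,544.72
Pellston ISD: $1,756,544.72 × 0.01549 = $27,208.8777128
Cedarvale County: $1,756,544.72 × 0.00302 = $5,304.7650544
Total tax = $32,513.6427672
Effective rate = $32,513.6427672 ÷ $1,845,110 = 1.762% of market value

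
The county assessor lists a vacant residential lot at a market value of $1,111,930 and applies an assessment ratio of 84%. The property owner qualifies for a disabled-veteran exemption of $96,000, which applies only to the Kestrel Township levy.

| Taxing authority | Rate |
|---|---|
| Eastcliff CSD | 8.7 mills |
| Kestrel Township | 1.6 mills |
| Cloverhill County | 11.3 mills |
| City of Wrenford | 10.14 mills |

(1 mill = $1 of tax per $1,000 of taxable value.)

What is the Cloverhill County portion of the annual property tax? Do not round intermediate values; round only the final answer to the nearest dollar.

Assessed value = $1,111,930 × 0.84 = $934,021.2
Cloverhill County taxable value = $934,021.2 (exemption does not apply)
Cloverhill County levy = $934,021.2 × 0.0113 = $10,554.43956

$10,554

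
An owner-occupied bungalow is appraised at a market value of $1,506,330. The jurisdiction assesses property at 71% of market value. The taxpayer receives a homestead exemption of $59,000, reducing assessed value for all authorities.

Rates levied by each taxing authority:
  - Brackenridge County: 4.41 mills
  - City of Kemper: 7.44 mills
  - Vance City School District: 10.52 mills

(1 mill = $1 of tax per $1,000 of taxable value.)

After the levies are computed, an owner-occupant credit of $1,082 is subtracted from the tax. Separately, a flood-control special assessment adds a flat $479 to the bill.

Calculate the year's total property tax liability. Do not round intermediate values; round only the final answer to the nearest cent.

$22,001.76

Assessed value = $1,506,330 × 0.71 = $1,069,494.3
Taxable value = $1,069,494.3 − $59,000 = $1,010,494.3
Brackenridge County: $1,010,494.3 × 0.00441 = $4,456.279863
City of Kemper: $1,010,494.3 × 0.00744 = $7,518.077592
Vance City School District: $1,010,494.3 × 0.01052 = $10,630.400036
Levies subtotal = $22,604.757491
After credit = $22,604.757491 − $1,082 = $21,522.757491
Total = $21,522.757491 + $479 = $22,001.757491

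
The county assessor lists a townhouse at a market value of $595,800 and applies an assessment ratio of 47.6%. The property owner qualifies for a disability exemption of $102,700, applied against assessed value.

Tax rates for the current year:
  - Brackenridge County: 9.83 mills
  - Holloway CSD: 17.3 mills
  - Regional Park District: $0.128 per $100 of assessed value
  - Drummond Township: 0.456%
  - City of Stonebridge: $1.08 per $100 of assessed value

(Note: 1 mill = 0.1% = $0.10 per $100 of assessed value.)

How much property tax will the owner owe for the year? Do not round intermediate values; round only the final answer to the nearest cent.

$7,918.03

Assessed value = $595,800 × 0.476 = $283,600.8
Taxable value = $283,600.8 − $102,700 = $180,900.8
Brackenridge County: $180,900.8 × 0.00983 = $1,778.254864
Holloway CSD: $180,900.8 × 0.0173 = $3,129.58384
Regional Park District: $180,900.8 × 0.00128 = $231.553024
Drummond Township: $180,900.8 × 0.00456 = $824.907648
City of Stonebridge: $180,900.8 × 0.0108 = $1,953.72864
Total = $7,918.028016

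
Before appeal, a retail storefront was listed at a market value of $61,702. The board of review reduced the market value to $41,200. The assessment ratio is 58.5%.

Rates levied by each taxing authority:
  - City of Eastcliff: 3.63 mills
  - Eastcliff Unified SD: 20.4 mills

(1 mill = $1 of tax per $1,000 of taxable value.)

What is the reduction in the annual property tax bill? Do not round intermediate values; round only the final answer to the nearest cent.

$288.21

Old assessed value = $61,702 × 0.585 = $36,095.67
New assessed value = $41,200 × 0.585 = $24,102
Combined rate = 0.00363 + 0.0204 = 0.02403
Old tax = $36,095.67 × 0.02403 = $867.3789501
New tax = $24,102 × 0.02403 = $579.17106
Reduction = $867.3789501 − $579.17106 = $288.2078901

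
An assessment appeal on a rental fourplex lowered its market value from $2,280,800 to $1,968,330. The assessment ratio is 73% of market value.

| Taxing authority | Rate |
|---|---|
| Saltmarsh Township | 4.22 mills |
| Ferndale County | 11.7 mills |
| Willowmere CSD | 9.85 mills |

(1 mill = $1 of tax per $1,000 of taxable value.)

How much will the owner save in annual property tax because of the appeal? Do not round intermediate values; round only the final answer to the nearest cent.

Old assessed value = $2,280,800 × 0.73 = $1,664,984
New assessed value = $1,968,330 × 0.73 = $1,436,880.9
Combined rate = 0.00422 + 0.0117 + 0.00985 = 0.02577
Old tax = $1,664,984 × 0.02577 = $42,906.63768
New tax = $1,436,880.9 × 0.02577 = $37,028.420793
Reduction = $42,906.63768 − $37,028.420793 = $5,878.216887

$5,878.22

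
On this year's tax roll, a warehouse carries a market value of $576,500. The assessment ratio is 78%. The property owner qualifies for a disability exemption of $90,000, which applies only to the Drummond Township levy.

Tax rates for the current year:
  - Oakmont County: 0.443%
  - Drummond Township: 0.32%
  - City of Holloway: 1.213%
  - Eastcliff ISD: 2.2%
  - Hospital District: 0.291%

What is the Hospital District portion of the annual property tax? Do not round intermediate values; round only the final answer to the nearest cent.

$1,308.54

Assessed value = $576,500 × 0.78 = $449,670
Hospital District taxable value = $449,670 (exemption does not apply)
Hospital District levy = $449,670 × 0.00291 = $1,308.5397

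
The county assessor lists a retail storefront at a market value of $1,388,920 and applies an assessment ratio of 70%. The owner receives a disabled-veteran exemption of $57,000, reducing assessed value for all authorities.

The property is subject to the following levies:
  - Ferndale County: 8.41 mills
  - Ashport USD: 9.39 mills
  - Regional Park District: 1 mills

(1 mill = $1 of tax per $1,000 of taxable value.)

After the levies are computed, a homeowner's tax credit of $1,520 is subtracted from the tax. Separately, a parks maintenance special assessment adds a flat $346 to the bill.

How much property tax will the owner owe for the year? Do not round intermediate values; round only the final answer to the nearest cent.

$16,032.59

Assessed value = $1,388,920 × 0.7 = $972,244
Taxable value = $972,244 − $57,000 = $915,244
Ferndale County: $915,244 × 0.00841 = $7,697.20204
Ashport USD: $915,244 × 0.00939 = $8,594.14116
Regional Park District: $915,244 × 0.001 = $915.244
Levies subtotal = $17,206.5872
After credit = $17,206.5872 − $1,520 = $15,686.5872
Total = $15,686.5872 + $346 = $16,032.5872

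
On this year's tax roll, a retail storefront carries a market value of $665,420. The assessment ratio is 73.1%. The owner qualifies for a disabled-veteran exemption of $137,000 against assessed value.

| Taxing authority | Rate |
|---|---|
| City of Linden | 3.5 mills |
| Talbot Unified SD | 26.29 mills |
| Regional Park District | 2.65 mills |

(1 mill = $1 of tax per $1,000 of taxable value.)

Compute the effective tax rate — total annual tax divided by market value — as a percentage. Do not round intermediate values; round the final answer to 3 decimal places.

Assessed value = $665,420 × 0.731 = $486,422.02
Taxable value = $486,422.02 − $137,000 = $349,422.02
City of Linden: $349,422.02 × 0.0035 = $1,222.97707
Talbot Unified SD: $349,422.02 × 0.02629 = $9,186.3049058
Regional Park District: $349,422.02 × 0.00265 = $925.968353
Total tax = $11,335.2503288
Effective rate = $11,335.2503288 ÷ $665,420 = 1.703% of market value

1.703%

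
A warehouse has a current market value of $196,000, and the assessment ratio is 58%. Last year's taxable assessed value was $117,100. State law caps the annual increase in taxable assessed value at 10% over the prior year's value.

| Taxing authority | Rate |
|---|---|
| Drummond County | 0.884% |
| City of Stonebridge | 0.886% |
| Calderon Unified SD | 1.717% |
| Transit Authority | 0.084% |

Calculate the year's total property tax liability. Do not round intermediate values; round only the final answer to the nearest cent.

Uncapped assessed value = $196,000 × 0.58 = $113,680
Cap limit = $117,100 × 1.1 = $128,810
Taxable assessed value = min($113,680, $128,810) = $113,680 (cap does not bind)
Drummond County: $113,680 × 0.00884 = $1,004.9312
City of Stonebridge: $113,680 × 0.00886 = $1,007.2048
Calderon Unified SD: $113,680 × 0.01717 = $1,951.8856
Transit Authority: $113,680 × 0.00084 = $95.4912
Total = $4,059.5128

$4,059.51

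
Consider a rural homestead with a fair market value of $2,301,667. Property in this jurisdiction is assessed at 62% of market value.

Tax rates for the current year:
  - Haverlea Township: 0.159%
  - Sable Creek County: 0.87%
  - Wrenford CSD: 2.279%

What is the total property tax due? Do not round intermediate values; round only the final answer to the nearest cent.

Assessed value = $2,301,667 × 0.62 = $1,427,033.54
Haverlea Township: $1,427,033.54 × 0.00159 = $2,268.9833286
Sable Creek County: $1,427,033.54 × 0.0087 = $12,415.191798
Wrenford CSD: $1,427,033.54 × 0.02279 = $32,522.0943766
Total = $2,268.9833286 + $12,415.191798 + $32,522.0943766 = $47,206.2695032

$47,206.27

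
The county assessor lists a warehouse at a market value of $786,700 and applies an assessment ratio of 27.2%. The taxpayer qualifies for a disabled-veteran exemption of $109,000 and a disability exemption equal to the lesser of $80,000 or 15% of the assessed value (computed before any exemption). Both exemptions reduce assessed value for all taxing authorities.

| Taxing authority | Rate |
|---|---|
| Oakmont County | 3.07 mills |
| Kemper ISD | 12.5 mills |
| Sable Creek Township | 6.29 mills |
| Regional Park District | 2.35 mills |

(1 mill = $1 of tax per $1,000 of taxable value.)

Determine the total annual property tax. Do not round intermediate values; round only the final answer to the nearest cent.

Assessed value = $786,700 × 0.272 = $213,982.4
Disability exemption = min($80,000, 15% × $213,982.4) = min($80,000, $32,097.36) = $32,097.36 (percentage binds)
Taxable value = $213,982.4 − $109,000 − $32,097.36 = $72,885.04
Oakmont County: $72,885.04 × 0.00307 = $223.7570728
Kemper ISD: $72,885.04 × 0.0125 = $911.063
Sable Creek Township: $72,885.04 × 0.00629 = $458.4469016
Regional Park District: $72,885.04 × 0.00235 = $171.279844
Total = $1,764.5468184

$1,764.55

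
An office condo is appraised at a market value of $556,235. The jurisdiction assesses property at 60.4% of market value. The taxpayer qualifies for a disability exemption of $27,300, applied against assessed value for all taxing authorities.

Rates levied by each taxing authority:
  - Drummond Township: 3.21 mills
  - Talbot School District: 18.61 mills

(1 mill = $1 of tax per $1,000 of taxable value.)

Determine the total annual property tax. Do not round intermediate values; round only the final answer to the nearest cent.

$6,735.09

Assessed value = $556,235 × 0.604 = $335,965.94
Taxable value = $335,965.94 − $27,300 = $308,665.94
Drummond Township: $308,665.94 × 0.00321 = $990.8176674
Talbot School District: $308,665.94 × 0.01861 = $5,744.2731434
Total = $990.8176674 + $5,744.2731434 = $6,735.0908108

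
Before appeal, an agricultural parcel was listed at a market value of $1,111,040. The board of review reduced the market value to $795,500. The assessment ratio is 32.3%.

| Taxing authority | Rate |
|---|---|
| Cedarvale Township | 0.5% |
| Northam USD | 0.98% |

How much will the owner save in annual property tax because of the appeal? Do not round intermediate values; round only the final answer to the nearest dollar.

$1,508

Old assessed value = $1,111,040 × 0.323 = $358,865.92
New assessed value = $795,500 × 0.323 = $256,946.5
Combined rate = 0.005 + 0.0098 = 0.0148
Old tax = $358,865.92 × 0.0148 = $5,311.215616
New tax = $256,946.5 × 0.0148 = $3,802.8082
Reduction = $5,311.215616 − $3,802.8082 = $1,508.407416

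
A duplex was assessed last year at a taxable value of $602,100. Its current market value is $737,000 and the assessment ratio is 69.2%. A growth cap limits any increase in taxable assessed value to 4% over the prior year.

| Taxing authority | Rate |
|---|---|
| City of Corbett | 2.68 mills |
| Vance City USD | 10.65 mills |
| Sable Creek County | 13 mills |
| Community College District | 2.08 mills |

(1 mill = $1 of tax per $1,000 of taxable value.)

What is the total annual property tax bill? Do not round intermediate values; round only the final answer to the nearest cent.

$14,489.21

Uncapped assessed value = $737,000 × 0.692 = $510,004
Cap limit = $602,100 × 1.04 = $626,184
Taxable assessed value = min($510,004, $626,184) = $510,004 (cap does not bind)
City of Corbett: $510,004 × 0.00268 = $1,366.81072
Vance City USD: $510,004 × 0.01065 = $5,431.5426
Sable Creek County: $510,004 × 0.013 = $6,630.052
Community College District: $510,004 × 0.00208 = $1,060.80832
Total = $14,489.21364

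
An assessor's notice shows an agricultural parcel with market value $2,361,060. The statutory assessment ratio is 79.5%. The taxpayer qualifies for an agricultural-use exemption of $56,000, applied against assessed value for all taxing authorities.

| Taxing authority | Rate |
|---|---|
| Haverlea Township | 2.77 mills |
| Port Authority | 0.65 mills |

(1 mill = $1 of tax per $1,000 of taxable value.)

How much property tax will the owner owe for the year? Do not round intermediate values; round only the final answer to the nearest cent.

Assessed value = $2,361,060 × 0.795 = $1,877,042.7
Taxable value = $1,877,042.7 − $56,000 = $1,821,042.7
Haverlea Township: $1,821,042.7 × 0.00277 = $5,044.288279
Port Authority: $1,821,042.7 × 0.00065 = $1,183.677755
Total = $5,044.288279 + $1,183.677755 = $6,227.966034

$6,227.97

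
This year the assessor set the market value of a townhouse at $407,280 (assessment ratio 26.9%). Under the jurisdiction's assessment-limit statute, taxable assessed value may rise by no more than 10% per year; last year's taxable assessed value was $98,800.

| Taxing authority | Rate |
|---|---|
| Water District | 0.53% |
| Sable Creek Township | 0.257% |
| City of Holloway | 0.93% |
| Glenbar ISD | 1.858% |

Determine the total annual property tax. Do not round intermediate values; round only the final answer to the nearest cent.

Uncapped assessed value = $407,280 × 0.269 = $109,558.32
Cap limit = $98,800 × 1.1 = $108,680
Taxable assessed value = min($109,558.32, $108,680) = $108,680 (cap binds)
Water District: $108,680 × 0.0053 = $576.004
Sable Creek Township: $108,680 × 0.00257 = $279.3076
City of Holloway: $108,680 × 0.0093 = $1,010.724
Glenbar ISD: $108,680 × 0.01858 = $2,019.2744
Total = $3,885.31

$3,885.31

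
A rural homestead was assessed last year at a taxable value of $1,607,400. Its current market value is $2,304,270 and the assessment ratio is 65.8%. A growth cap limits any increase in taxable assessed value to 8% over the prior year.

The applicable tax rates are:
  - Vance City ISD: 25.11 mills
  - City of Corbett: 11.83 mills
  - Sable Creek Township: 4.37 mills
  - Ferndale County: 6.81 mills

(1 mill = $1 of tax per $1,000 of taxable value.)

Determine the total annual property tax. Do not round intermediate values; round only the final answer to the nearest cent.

$72,960.01

Uncapped assessed value = $2,304,270 × 0.658 = $1,516,209.66
Cap limit = $1,607,400 × 1.08 = $1,735,992
Taxable assessed value = min($1,516,209.66, $1,735,992) = $1,516,209.66 (cap does not bind)
Vance City ISD: $1,516,209.66 × 0.02511 = $38,072.0245626
City of Corbett: $1,516,209.66 × 0.01183 = $17,936.7602778
Sable Creek Township: $1,516,209.66 × 0.00437 = $6,625.8362142
Ferndale County: $1,516,209.66 × 0.00681 = $10,325.3877846
Total = $72,960.0088392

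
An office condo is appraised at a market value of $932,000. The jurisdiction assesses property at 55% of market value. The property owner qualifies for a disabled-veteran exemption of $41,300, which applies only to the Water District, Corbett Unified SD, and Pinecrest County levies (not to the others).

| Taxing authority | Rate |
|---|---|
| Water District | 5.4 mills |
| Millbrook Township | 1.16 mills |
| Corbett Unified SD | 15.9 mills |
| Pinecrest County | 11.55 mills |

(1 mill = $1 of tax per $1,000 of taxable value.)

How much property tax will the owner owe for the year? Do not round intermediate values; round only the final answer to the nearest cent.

$16,076.82

Assessed value = $932,000 × 0.55 = $512,600
Water District: ($512,600 − $41,300) × 0.0054 = $471,300 × 0.0054 = $2,545.02
Millbrook Township: $512,600 × 0.00116 = $594.616
Corbett Unified SD: ($512,600 − $41,300) × 0.0159 = $471,300 × 0.0159 = $7,493.67
Pinecrest County: ($512,600 − $41,300) × 0.01155 = $471,300 × 0.01155 = $5,443.515
Total = $16,076.821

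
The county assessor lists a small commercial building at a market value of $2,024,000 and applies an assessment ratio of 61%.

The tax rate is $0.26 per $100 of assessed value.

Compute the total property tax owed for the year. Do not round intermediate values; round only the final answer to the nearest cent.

Assessed value = $2,024,000 × 0.61 = $1,234,640
Tax = $1,234,640 × 0.0026 = $3,210.064

$3,210.06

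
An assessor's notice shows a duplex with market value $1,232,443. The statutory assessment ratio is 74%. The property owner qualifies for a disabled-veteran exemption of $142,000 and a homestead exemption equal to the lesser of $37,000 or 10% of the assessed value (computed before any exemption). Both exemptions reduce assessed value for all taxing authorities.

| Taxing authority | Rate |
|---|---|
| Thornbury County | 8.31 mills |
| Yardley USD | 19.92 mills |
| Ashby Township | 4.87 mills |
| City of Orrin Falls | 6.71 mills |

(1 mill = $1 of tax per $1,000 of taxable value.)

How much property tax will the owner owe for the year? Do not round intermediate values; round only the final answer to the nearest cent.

$29,181.04

Assessed value = $1,232,443 × 0.74 = $912,007.82
Homestead exemption = min($37,000, 10% × $912,007.82) = min($37,000, $91,200.782) = $37,000 (dollar cap binds)
Taxable value = $912,007.82 − $142,000 − $37,000 = $733,007.82
Thornbury County: $733,007.82 × 0.00831 = $6,091.2949842
Yardley USD: $733,007.82 × 0.01992 = $14,601.5157744
Ashby Township: $733,007.82 × 0.00487 = $3,569.7480834
City of Orrin Falls: $733,007.82 × 0.00671 = $4,918.4824722
Total = $29,181.0413142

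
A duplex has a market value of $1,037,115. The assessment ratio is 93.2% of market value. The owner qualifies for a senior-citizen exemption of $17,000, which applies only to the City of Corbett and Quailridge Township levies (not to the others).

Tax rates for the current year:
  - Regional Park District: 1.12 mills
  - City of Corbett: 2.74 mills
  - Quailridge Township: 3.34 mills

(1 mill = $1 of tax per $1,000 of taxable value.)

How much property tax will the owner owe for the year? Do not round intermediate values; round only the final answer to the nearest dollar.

Assessed value = $1,037,115 × 0.932 = $966,591.18
Regional Park District: $966,591.18 × 0.00112 = $1,082.5821216
City of Corbett: ($966,591.18 − $17,000) × 0.00274 = $949,591.18 × 0.00274 = $2,601.8798332
Quailridge Township: ($966,591.18 − $17,000) × 0.00334 = $949,591.18 × 0.00334 = $3,171.6345412
Total = $6,856.096496

$6,856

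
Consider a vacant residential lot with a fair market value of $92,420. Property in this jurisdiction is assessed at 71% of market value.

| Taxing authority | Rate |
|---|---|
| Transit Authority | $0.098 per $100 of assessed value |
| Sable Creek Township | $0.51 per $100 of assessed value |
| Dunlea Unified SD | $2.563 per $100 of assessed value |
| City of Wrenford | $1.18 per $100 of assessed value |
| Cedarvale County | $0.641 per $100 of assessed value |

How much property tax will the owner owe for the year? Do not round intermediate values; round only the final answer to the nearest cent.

$3,275.66

Assessed value = $92,420 × 0.71 = $65,618.2
Transit Authority: $65,618.2 × 0.00098 = $64.305836
Sable Creek Township: $65,618.2 × 0.0051 = $334.65282
Dunlea Unified SD: $65,618.2 × 0.02563 = $1,681.794466
City of Wrenford: $65,618.2 × 0.0118 = $774.29476
Cedarvale County: $65,618.2 × 0.00641 = $420.612662
Total = $64.305836 + $334.65282 + $1,681.794466 + $774.29476 + $420.612662 = $3,275.660544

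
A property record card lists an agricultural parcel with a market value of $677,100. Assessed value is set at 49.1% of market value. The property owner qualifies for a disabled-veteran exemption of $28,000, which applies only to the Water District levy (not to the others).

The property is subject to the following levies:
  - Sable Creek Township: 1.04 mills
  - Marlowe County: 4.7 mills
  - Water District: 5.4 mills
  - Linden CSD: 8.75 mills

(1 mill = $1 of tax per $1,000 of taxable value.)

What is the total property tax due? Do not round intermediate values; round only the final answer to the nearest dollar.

Assessed value = $677,100 × 0.491 = $332,456.1
Sable Creek Township: $332,456.1 × 0.00104 = $345.754344
Marlowe County: $332,456.1 × 0.0047 = $1,562.54367
Water District: ($332,456.1 − $28,000) × 0.0054 = $304,456.1 × 0.0054 = $1,644.06294
Linden CSD: $332,456.1 × 0.00875 = $2,908.990875
Total = $6,461.351829

$6,461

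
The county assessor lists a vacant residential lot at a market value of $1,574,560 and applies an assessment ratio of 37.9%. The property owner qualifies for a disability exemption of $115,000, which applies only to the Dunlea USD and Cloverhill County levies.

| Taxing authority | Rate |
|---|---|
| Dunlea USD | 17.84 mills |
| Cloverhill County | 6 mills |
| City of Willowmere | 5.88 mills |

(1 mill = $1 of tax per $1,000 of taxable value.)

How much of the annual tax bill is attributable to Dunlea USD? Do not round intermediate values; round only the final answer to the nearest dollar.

Assessed value = $1,574,560 × 0.379 = $596,758.24
Dunlea USD taxable value = $596,758.24 − $115,000 = $481,758.24
Dunlea USD levy = $481,758.24 × 0.01784 = $8,594.5670016

$8,595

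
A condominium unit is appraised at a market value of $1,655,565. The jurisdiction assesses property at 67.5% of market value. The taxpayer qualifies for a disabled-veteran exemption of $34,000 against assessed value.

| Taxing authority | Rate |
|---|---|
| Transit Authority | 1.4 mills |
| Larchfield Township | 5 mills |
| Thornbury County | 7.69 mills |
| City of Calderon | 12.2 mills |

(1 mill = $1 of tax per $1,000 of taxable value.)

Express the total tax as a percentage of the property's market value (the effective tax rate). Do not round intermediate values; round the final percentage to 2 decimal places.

1.72%

Assessed value = $1,655,565 × 0.675 = $1,117,506.375
Taxable value = $1,117,506.375 − $34,000 = $1,083,506.375
Transit Authority: $1,083,506.375 × 0.0014 = $1,516.908925
Larchfield Township: $1,083,506.375 × 0.005 = $5,417.531875
Thornbury County: $1,083,506.375 × 0.00769 = $8,332.16402375
City of Calderon: $1,083,506.375 × 0.0122 = $13,218.777775
Total tax = $28,485.38259875
Effective rate = $28,485.38259875 ÷ $1,655,565 = 1.72% of market value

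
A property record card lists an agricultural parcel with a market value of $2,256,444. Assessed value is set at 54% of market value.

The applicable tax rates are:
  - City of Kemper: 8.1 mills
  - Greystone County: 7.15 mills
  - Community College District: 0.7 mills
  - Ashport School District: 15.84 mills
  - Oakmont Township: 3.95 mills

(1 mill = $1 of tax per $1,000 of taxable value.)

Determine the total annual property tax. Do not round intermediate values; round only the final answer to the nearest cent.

Assessed value = $2,256,444 × 0.54 = $1,218,479.76
City of Kemper: $1,218,479.76 × 0.0081 = $9,869.686056
Greystone County: $1,218,479.76 × 0.00715 = $8,712.130284
Community College District: $1,218,479.76 × 0.0007 = $852.935832
Ashport School District: $1,218,479.76 × 0.01584 = $19,300.7193984
Oakmont Township: $1,218,479.76 × 0.00395 = $4,812.995052
Total = $9,869.686056 + $8,712.130284 + $852.935832 + $19,300.7193984 + $4,812.995052 = $43,548.4666224

$43,548.47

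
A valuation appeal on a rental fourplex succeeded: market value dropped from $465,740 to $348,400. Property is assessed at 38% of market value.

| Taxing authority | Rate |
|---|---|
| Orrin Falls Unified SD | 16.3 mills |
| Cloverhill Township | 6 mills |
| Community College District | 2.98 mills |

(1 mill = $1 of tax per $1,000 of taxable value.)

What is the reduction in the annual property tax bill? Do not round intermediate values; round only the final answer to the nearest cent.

Old assessed value = $465,740 × 0.38 = $176,981.2
New assessed value = $348,400 × 0.38 = $132,392
Combined rate = 0.0163 + 0.006 + 0.00298 = 0.02528
Old tax = $176,981.2 × 0.02528 = $4,474.084736
New tax = $132,392 × 0.02528 = $3,346.86976
Reduction = $4,474.084736 − $3,346.86976 = $1,127.214976

$1,127.21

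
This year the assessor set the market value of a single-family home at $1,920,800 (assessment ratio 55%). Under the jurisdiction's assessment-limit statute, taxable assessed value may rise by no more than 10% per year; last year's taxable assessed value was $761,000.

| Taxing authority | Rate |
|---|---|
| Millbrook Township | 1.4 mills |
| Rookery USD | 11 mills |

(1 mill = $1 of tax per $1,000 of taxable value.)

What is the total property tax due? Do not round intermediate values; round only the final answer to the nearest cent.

$10,380.04

Uncapped assessed value = $1,920,800 × 0.55 = $1,056,440
Cap limit = $761,000 × 1.1 = $837,100
Taxable assessed value = min($1,056,440, $837,100) = $837,100 (cap binds)
Millbrook Township: $837,100 × 0.0014 = $1,171.94
Rookery USD: $837,100 × 0.011 = $9,208.1
Total = $10,380.04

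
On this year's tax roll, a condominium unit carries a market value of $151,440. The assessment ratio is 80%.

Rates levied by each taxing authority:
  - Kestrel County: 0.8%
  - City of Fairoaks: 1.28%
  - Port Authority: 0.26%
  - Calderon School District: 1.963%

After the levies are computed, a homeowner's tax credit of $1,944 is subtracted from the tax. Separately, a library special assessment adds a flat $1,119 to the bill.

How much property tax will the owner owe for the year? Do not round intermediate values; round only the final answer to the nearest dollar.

Assessed value = $151,440 × 0.8 = $121,152
Kestrel County: $121,152 × 0.008 = $969.216
City of Fairoaks: $121,152 × 0.0128 = $1,550.7456
Port Authority: $121,152 × 0.0026 = $314.9952
Calderon School District: $121,152 × 0.01963 = $2,378.21376
Levies subtotal = $5,213.17056
After credit = $5,213.17056 − $1,944 = $3,269.17056
Total = $3,269.17056 + $1,119 = $4,388.17056

$4,388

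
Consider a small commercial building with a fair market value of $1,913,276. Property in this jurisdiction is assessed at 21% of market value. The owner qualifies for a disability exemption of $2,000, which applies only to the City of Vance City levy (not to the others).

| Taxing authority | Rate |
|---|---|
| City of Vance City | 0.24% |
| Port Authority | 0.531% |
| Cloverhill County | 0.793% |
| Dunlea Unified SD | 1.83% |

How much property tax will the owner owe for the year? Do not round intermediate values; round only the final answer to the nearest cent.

$13,631.88

Assessed value = $1,913,276 × 0.21 = $401,787.96
City of Vance City: ($401,787.96 − $2,000) × 0.0024 = $399,787.96 × 0.0024 = $959.491104
Port Authority: $401,787.96 × 0.00531 = $2,133.4940676
Cloverhill County: $401,787.96 × 0.00793 = $3,186.1785228
Dunlea Unified SD: $401,787.96 × 0.0183 = $7,352.719668
Total = $13,631.8833624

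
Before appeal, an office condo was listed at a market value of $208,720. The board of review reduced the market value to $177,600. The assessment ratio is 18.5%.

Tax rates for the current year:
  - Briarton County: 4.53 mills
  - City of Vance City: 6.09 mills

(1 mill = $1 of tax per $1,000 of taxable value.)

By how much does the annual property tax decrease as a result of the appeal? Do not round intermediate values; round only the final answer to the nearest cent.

Old assessed value = $208,720 × 0.185 = $38,613.2
New assessed value = $177,600 × 0.185 = $32,856
Combined rate = 0.00453 + 0.00609 = 0.01062
Old tax = $38,613.2 × 0.01062 = $410.072184
New tax = $32,856 × 0.01062 = $348.93072
Reduction = $410.072184 − $348.93072 = $61.141464

$61.14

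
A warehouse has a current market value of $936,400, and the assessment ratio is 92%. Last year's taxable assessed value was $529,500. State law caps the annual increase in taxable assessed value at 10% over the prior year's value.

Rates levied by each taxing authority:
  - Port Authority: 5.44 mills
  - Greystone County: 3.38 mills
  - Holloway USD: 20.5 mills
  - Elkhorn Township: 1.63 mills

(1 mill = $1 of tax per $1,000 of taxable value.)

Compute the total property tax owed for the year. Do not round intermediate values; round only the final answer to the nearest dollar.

Uncapped assessed value = $936,400 × 0.92 = $861,488
Cap limit = $529,500 × 1.1 = $582,450
Taxable assessed value = min($861,488, $582,450) = $582,450 (cap binds)
Port Authority: $582,450 × 0.00544 = $3,168.528
Greystone County: $582,450 × 0.00338 = $1,968.681
Holloway USD: $582,450 × 0.0205 = $11,940.225
Elkhorn Township: $582,450 × 0.00163 = $949.3935
Total = $18,026.8275

$18,027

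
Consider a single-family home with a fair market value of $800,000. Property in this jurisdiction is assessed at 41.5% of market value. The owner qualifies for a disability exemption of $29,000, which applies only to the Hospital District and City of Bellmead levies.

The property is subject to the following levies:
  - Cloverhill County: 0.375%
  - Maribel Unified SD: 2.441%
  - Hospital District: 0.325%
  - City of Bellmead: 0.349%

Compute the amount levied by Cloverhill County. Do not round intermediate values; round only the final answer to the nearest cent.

Assessed value = $800,000 × 0.415 = $332,000
Cloverhill County taxable value = $332,000 (exemption does not apply)
Cloverhill County levy = $332,000 × 0.00375 = $1,245

$1,245.00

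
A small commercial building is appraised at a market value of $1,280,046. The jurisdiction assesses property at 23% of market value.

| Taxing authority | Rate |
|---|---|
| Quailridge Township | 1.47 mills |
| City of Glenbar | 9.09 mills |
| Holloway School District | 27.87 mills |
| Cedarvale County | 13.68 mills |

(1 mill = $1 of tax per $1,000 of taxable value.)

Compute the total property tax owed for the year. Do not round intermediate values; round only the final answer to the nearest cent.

$15,341.74

Assessed value = $1,280,046 × 0.23 = $294,410.58
Quailridge Township: $294,410.58 × 0.00147 = $432.7835526
City of Glenbar: $294,410.58 × 0.00909 = $2,676.1921722
Holloway School District: $294,410.58 × 0.02787 = $8,205.2228646
Cedarvale County: $294,410.58 × 0.01368 = $4,027.5367344
Total = $432.7835526 + $2,676.1921722 + $8,205.2228646 + $4,027.5367344 = $15,341.7353238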